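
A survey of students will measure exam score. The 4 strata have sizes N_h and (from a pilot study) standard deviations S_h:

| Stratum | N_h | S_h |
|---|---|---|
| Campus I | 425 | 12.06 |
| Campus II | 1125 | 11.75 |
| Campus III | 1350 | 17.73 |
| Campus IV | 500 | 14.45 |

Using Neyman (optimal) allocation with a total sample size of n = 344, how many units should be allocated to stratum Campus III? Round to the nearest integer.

Neyman allocation: n_h = n · N_h S_h / Σ N_i S_i, with n = 344.
  stratum Campus I: N_h·S_h = 425·12.06 = 5125.50
  stratum Campus II: N_h·S_h = 1125·11.75 = 13218.75
  stratum Campus III: N_h·S_h = 1350·17.73 = 23935.50
  stratum Campus IV: N_h·S_h = 500·14.45 = 7225.00
Σ N_h S_h = 49504.75
n for stratum Campus III = 344·23935.50/49504.75 = 166.324 → 166

166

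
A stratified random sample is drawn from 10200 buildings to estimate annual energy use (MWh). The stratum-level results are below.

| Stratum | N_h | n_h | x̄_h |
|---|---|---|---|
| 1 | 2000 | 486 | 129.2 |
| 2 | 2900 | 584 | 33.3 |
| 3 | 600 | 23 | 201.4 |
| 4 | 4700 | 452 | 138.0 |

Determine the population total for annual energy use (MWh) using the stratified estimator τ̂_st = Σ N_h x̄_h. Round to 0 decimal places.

τ̂_st ≈ 1124410

τ̂_st = Σ N_h x̄_h = 2000·129.2 + 2900·33.3 + 600·201.4 + 4700·138.0 = 1124410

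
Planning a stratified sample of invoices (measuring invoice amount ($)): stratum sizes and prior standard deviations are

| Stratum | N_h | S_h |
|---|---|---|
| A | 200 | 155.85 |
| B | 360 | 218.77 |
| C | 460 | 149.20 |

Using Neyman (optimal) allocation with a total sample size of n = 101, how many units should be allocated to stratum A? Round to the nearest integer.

18

Neyman allocation: n_h = n · N_h S_h / Σ N_i S_i, with n = 101.
  stratum A: N_h·S_h = 200·155.85 = 31170.00
  stratum B: N_h·S_h = 360·218.77 = 78757.20
  stratum C: N_h·S_h = 460·149.20 = 68632.00
Σ N_h S_h = 178559.20
n for stratum A = 101·31170.00/178559.20 = 17.631 → 18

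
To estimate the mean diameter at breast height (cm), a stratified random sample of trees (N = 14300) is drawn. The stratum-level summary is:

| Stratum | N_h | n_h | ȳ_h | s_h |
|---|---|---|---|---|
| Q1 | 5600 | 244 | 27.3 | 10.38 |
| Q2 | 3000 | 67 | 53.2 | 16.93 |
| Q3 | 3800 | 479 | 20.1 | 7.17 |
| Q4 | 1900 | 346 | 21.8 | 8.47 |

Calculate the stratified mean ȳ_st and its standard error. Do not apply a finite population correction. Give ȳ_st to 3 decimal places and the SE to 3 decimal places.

ȳ_st ≈ 30.090, SE ≈ 0.517

ȳ_st = Σ W_h ȳ_h = (5600·27.3 + 3000·53.2 + 3800·20.1 + 1900·21.8)/14300 = 30.08951
V̂(ȳ_st) = Σ W_h² s_h²/n_h, with W_h = N_h/N and N = 14300:
  stratum Q1: (5600/14300)²·10.38²/244 = 0.0677187
  stratum Q2: (3000/14300)²·16.93²/67 = 0.188282
  stratum Q3: (3800/14300)²·7.17²/479 = 0.00757876
  stratum Q4: (1900/14300)²·8.47²/346 = 0.00366038
V̂(ȳ_st) = 0.26724
SE(ȳ_st) = √0.26724 = 0.516953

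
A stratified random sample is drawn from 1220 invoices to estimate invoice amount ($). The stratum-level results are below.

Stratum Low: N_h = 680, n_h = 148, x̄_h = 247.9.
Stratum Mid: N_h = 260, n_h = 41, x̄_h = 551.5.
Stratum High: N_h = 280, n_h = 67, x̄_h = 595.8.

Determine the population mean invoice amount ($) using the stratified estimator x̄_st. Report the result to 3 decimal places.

N = Σ N_h = 1220. Stratum weights W_h = N_h/N.
x̄_st = (680·247.9 + 260·551.5 + 280·595.8) / 1220 = 392.44754

x̄_st ≈ 392.448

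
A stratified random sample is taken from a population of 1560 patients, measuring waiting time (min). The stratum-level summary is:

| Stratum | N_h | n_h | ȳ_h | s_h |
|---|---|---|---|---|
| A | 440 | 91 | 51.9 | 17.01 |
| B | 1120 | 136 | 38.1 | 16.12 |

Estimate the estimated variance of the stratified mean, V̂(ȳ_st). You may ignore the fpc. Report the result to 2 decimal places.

V̂(ȳ_st) = Σ W_h² s_h²/n_h, with W_h = N_h/N and N = 1560:
  stratum A: (440/1560)²·17.01²/91 = 0.252943
  stratum B: (1120/1560)²·16.12²/136 = 0.984868
V̂(ȳ_st) = 1.23781

V̂(ȳ_st) ≈ 1.24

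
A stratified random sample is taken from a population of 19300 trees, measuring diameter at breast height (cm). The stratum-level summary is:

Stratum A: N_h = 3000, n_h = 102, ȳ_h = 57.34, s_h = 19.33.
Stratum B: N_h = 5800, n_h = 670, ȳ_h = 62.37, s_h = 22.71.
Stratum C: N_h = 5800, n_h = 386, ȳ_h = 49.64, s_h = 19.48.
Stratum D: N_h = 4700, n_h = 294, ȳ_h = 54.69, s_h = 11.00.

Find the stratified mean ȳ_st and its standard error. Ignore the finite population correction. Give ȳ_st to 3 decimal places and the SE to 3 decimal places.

ȳ_st = Σ W_h ȳ_h = (3000·57.34 + 5800·62.37 + 5800·49.64 + 4700·54.69)/19300 = 55.89228
V̂(ȳ_st) = Σ W_h² s_h²/n_h, with W_h = N_h/N and N = 19300:
  stratum A: (3000/19300)²·19.33²/102 = 0.0885098
  stratum B: (5800/19300)²·22.71²/670 = 0.0695186
  stratum C: (5800/19300)²·19.48²/386 = 0.0887834
  stratum D: (4700/19300)²·11.00²/294 = 0.0244073
V̂(ȳ_st) = 0.271219
SE(ȳ_st) = √0.271219 = 0.520787

ȳ_st ≈ 55.892, SE ≈ 0.521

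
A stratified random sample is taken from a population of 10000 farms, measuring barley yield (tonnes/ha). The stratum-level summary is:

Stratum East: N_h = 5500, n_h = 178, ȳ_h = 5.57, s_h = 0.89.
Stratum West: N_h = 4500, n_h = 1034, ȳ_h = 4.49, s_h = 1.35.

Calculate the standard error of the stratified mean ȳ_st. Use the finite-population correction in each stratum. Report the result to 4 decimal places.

SE(ȳ_st) ≈ 0.0397

V̂(ȳ_st) = Σ W_h² (1 − n_h/N_h) s_h²/n_h, with W_h = N_h/N and N = 10000:
  stratum East: (5500/10000)²·(1 − 178/5500)·0.89²/178 = 0.00130256
  stratum West: (4500/10000)²·(1 − 1034/4500)·1.35²/1034 = 0.000274908
V̂(ȳ_st) = 0.00157747
SE(ȳ_st) = √0.00157747 = 0.0397174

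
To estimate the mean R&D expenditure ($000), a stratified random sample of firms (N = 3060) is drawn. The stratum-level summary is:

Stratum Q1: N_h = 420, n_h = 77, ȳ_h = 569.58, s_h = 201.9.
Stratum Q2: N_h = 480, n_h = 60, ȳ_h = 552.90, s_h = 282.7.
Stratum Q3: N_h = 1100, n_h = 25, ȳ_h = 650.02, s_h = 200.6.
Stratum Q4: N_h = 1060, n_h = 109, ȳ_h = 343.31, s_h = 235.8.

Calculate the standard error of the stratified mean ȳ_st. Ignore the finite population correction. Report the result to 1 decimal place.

V̂(ȳ_st) = Σ W_h² s_h²/n_h, with W_h = N_h/N and N = 3060:
  stratum Q1: (420/3060)²·201.9²/77 = 9.97327
  stratum Q2: (480/3060)²·282.7²/60 = 32.7748
  stratum Q3: (1100/3060)²·200.6²/25 = 208
  stratum Q4: (1060/3060)²·235.8²/109 = 61.2111
V̂(ȳ_st) = 311.96
SE(ȳ_st) = √311.96 = 17.6624

SE(ȳ_st) ≈ 17.7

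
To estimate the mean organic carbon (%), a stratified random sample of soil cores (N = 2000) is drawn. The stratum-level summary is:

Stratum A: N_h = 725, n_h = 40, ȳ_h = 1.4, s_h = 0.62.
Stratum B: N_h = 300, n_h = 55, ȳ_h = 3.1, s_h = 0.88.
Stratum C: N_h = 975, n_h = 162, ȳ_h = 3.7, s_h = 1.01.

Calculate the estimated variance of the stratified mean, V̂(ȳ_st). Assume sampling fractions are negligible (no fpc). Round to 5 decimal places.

V̂(ȳ_st) = Σ W_h² s_h²/n_h, with W_h = N_h/N and N = 2000:
  stratum A: (725/2000)²·0.62²/40 = 0.00126281
  stratum B: (300/2000)²·0.88²/55 = 0.0003168
  stratum C: (975/2000)²·1.01²/162 = 0.0014965
V̂(ȳ_st) = 0.00307611

V̂(ȳ_st) ≈ 0.00308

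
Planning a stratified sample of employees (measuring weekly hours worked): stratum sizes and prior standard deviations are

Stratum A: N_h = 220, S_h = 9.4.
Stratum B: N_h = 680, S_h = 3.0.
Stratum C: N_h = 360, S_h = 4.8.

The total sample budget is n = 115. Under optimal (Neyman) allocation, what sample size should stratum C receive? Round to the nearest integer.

Neyman allocation: n_h = n · N_h S_h / Σ N_i S_i, with n = 115.
  stratum A: N_h·S_h = 220·9.4 = 2068.00
  stratum B: N_h·S_h = 680·3.0 = 2040.00
  stratum C: N_h·S_h = 360·4.8 = 1728.00
Σ N_h S_h = 5836.00
n for stratum C = 115·1728.00/5836.00 = 34.051 → 34

34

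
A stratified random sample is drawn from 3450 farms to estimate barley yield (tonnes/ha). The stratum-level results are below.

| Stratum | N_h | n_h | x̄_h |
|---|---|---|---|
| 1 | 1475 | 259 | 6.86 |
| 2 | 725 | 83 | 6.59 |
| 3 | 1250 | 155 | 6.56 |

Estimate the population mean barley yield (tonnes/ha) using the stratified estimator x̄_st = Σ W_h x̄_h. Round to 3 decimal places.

x̄_st ≈ 6.695

N = Σ N_h = 3450. Stratum weights W_h = N_h/N.
x̄_st = (1475·6.86 + 725·6.59 + 1250·6.56) / 3450 = 6.69457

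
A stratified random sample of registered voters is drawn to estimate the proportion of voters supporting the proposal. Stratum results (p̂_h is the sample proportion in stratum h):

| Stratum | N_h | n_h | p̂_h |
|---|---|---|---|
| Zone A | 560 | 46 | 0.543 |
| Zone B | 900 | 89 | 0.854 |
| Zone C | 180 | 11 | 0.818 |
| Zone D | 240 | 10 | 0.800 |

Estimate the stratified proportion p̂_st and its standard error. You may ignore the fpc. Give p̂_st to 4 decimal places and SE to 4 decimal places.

p̂_st ≈ 0.7510, SE ≈ 0.0352

N = 1880; stratum weights W_h = N_h/N.
p̂_st = Σ W_h p̂_h = (560·0.543 + 900·0.854 + 180·0.818 + 240·0.800)/1880 = 0.75102
V̂(p̂_st) = Σ W_h² p̂_h(1−p̂_h)/(n_h−1):
  stratum Zone A: (560/1880)²·0.543·0.457/45 = 0.000489287
  stratum Zone B: (900/1880)²·0.854·0.146/88 = 0.000324711
  stratum Zone C: (180/1880)²·0.818·0.182/10 = 0.000136475
  stratum Zone D: (240/1880)²·0.800·0.200/9 = 0.000289724
V̂(p̂_st) = 0.0012402; SE = √V̂ = 0.0352164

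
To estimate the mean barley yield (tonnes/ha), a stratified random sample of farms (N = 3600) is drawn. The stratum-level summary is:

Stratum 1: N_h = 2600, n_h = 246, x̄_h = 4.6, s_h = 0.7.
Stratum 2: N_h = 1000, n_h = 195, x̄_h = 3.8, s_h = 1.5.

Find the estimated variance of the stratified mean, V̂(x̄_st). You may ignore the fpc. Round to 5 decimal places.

V̂(x̄_st) = Σ W_h² s_h²/n_h, with W_h = N_h/N and N = 3600:
  stratum 1: (2600/3600)²·0.7²/246 = 0.00103897
  stratum 2: (1000/3600)²·1.5²/195 = 0.000890313
V̂(x̄_st) = 0.00192928

V̂(x̄_st) ≈ 0.00193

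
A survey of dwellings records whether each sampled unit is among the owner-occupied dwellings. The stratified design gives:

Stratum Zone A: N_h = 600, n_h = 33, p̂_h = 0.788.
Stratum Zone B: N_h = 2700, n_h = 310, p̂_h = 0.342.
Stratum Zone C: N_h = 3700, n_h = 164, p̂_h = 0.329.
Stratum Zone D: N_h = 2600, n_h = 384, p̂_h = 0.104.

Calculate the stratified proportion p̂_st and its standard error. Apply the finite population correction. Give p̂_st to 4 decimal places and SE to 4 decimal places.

p̂_st ≈ 0.3004, SE ≈ 0.0167

N = 9600; stratum weights W_h = N_h/N.
p̂_st = Σ W_h p̂_h = (600·0.788 + 2700·0.342 + 3700·0.329 + 2600·0.104)/9600 = 0.30041
V̂(p̂_st) = Σ W_h² (1 − n_h/N_h) p̂_h(1−p̂_h)/(n_h−1):
  stratum Zone A: (600/9600)²·(1 − 33/600)·0.788·0.212/32 = 1.9271e-05
  stratum Zone B: (2700/9600)²·(1 − 310/2700)·0.342·0.658/309 = 5.09933e-05
  stratum Zone C: (3700/9600)²·(1 − 164/3700)·0.329·0.671/163 = 0.000192266
  stratum Zone D: (2600/9600)²·(1 − 384/2600)·0.104·0.896/383 = 1.52105e-05
V̂(p̂_st) = 0.000277741; SE = √V̂ = 0.0166656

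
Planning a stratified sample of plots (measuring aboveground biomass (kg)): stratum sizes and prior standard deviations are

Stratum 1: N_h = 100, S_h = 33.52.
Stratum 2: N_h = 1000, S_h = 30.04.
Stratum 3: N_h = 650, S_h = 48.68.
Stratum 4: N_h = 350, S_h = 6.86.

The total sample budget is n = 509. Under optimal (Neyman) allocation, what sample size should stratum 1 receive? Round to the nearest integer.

25

Neyman allocation: n_h = n · N_h S_h / Σ N_i S_i, with n = 509.
  stratum 1: N_h·S_h = 100·33.52 = 3352.00
  stratum 2: N_h·S_h = 1000·30.04 = 30040.00
  stratum 3: N_h·S_h = 650·48.68 = 31642.00
  stratum 4: N_h·S_h = 350·6.86 = 2401.00
Σ N_h S_h = 67435.00
n for stratum 1 = 509·3352.00/67435.00 = 25.301 → 25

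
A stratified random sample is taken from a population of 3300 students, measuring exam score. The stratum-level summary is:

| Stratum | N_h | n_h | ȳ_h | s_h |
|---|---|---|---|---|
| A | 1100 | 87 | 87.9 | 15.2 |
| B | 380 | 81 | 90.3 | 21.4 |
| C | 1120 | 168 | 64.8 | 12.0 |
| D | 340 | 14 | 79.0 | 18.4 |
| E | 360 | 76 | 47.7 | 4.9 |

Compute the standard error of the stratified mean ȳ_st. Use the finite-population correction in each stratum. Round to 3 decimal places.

SE(ȳ_st) ≈ 0.815

V̂(ȳ_st) = Σ W_h² (1 − n_h/N_h) s_h²/n_h, with W_h = N_h/N and N = 3300:
  stratum A: (1100/3300)²·(1 − 87/1100)·15.2²/87 = 0.271733
  stratum B: (380/3300)²·(1 − 81/380)·21.4²/81 = 0.0589888
  stratum C: (1120/3300)²·(1 − 168/1120)·12.0²/168 = 0.0839229
  stratum D: (340/3300)²·(1 − 14/340)·18.4²/14 = 0.246137
  stratum E: (360/3300)²·(1 − 76/360)·4.9²/76 = 0.002966
V̂(ȳ_st) = 0.663747
SE(ȳ_st) = √0.663747 = 0.814707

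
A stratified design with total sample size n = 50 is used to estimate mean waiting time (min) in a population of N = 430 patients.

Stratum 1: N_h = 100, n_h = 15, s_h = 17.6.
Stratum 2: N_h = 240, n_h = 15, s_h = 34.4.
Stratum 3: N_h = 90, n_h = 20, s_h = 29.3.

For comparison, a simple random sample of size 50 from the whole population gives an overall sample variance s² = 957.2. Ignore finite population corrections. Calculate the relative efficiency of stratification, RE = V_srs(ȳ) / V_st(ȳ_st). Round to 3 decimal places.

RE ≈ 0.694

V̂(ȳ_st) = Σ W_h² s_h²/n_h, with W_h = N_h/N and N = 430:
  stratum 1: (100/430)²·17.6²/15 = 1.11686
  stratum 2: (240/430)²·34.4²/15 = 24.576
  stratum 3: (90/430)²·29.3²/20 = 1.88041
V_st = 27.5733
V_srs = s²/n = 957.2/50 = 19.144
Relative efficiency = V_srs / V_st = 19.144/27.5733 = 0.6943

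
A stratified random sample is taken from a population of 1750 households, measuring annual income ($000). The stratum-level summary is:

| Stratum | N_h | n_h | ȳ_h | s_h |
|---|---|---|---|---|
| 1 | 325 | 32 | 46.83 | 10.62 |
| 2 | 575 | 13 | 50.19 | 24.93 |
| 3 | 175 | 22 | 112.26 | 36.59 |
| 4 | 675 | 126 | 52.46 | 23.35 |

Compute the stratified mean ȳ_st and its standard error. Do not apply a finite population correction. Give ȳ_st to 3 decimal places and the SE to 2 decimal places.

ȳ_st ≈ 56.649, SE ≈ 2.56

ȳ_st = Σ W_h ȳ_h = (325·46.83 + 575·50.19 + 175·112.26 + 675·52.46)/1750 = 56.64857
V̂(ȳ_st) = Σ W_h² s_h²/n_h, with W_h = N_h/N and N = 1750:
  stratum 1: (325/1750)²·10.62²/32 = 0.12156
  stratum 2: (575/1750)²·24.93²/13 = 5.16132
  stratum 3: (175/1750)²·36.59²/22 = 0.608558
  stratum 4: (675/1750)²·23.35²/126 = 0.643776
V̂(ȳ_st) = 6.53521
SE(ȳ_st) = √6.53521 = 2.55641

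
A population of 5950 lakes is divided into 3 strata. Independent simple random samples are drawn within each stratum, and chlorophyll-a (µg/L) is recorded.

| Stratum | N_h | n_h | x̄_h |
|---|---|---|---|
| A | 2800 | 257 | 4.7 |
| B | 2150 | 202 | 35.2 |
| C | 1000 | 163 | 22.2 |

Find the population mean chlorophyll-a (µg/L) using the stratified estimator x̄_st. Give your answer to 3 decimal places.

x̄_st ≈ 18.662

N = Σ N_h = 5950. Stratum weights W_h = N_h/N.
x̄_st = (2800·4.7 + 2150·35.2 + 1000·22.2) / 5950 = 18.66218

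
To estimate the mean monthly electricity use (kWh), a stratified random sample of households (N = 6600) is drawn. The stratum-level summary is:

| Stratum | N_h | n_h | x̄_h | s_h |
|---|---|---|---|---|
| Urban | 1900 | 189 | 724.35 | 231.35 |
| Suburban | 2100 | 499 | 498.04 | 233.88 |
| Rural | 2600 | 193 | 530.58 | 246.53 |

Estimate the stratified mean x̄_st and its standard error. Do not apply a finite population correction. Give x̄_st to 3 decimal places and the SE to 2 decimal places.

x̄_st = Σ W_h x̄_h = (1900·724.35 + 2100·498.04 + 2600·530.58)/6600 = 576.00864
V̂(x̄_st) = Σ W_h² s_h²/n_h, with W_h = N_h/N and N = 6600:
  stratum Urban: (1900/6600)²·231.35²/189 = 23.4691
  stratum Suburban: (2100/6600)²·233.88²/499 = 11.0978
  stratum Rural: (2600/6600)²·246.53²/193 = 48.8699
V̂(x̄_st) = 83.4367
SE(x̄_st) = √83.4367 = 9.13437

x̄_st ≈ 576.009, SE ≈ 9.13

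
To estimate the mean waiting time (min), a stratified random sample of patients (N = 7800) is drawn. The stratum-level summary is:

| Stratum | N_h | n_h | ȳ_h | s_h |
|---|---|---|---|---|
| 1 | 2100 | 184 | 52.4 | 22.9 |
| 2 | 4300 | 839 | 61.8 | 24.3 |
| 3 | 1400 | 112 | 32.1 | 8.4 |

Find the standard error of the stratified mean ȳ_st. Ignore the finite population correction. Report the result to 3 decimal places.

SE(ȳ_st) ≈ 0.664

V̂(ȳ_st) = Σ W_h² s_h²/n_h, with W_h = N_h/N and N = 7800:
  stratum 1: (2100/7800)²·22.9²/184 = 0.206587
  stratum 2: (4300/7800)²·24.3²/839 = 0.213894
  stratum 3: (1400/7800)²·8.4²/112 = 0.0202959
V̂(ȳ_st) = 0.440776
SE(ȳ_st) = √0.440776 = 0.66391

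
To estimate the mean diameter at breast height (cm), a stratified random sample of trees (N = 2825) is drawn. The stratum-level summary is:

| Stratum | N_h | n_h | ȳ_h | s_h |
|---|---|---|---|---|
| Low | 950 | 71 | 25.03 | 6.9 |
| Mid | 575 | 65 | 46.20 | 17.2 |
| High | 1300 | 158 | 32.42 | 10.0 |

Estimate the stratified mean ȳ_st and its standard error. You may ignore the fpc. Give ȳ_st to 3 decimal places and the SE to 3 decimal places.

ȳ_st = Σ W_h ȳ_h = (950·25.03 + 575·46.20 + 1300·32.42)/2825 = 32.73965
V̂(ȳ_st) = Σ W_h² s_h²/n_h, with W_h = N_h/N and N = 2825:
  stratum Low: (950/2825)²·6.9²/71 = 0.0758316
  stratum Mid: (575/2825)²·17.2²/65 = 0.188557
  stratum High: (1300/2825)²·10.0²/158 = 0.134027
V̂(ȳ_st) = 0.398416
SE(ȳ_st) = √0.398416 = 0.631202

ȳ_st ≈ 32.740, SE ≈ 0.631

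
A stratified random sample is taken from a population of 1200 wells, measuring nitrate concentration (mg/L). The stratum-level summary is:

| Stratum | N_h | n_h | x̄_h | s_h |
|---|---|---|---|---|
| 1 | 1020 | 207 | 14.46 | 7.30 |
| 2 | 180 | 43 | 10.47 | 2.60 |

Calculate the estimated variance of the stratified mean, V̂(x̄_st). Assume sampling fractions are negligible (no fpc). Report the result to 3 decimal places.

V̂(x̄_st) = Σ W_h² s_h²/n_h, with W_h = N_h/N and N = 1200:
  stratum 1: (1020/1200)²·7.30²/207 = 0.186
  stratum 2: (180/1200)²·2.60²/43 = 0.00353721
V̂(x̄_st) = 0.189537

V̂(x̄_st) ≈ 0.190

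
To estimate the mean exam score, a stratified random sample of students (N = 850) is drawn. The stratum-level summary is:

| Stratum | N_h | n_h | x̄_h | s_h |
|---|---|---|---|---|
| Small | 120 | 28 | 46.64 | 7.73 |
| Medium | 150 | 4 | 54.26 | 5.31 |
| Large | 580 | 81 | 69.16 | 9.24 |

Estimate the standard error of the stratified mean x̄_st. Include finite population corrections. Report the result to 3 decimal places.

SE(x̄_st) ≈ 0.818

V̂(x̄_st) = Σ W_h² (1 − n_h/N_h) s_h²/n_h, with W_h = N_h/N and N = 850:
  stratum Small: (120/850)²·(1 − 28/120)·7.73²/28 = 0.0326086
  stratum Medium: (150/850)²·(1 − 4/150)·5.31²/4 = 0.213666
  stratum Large: (580/850)²·(1 − 81/580)·9.24²/81 = 0.422231
V̂(x̄_st) = 0.668505
SE(x̄_st) = √0.668505 = 0.817622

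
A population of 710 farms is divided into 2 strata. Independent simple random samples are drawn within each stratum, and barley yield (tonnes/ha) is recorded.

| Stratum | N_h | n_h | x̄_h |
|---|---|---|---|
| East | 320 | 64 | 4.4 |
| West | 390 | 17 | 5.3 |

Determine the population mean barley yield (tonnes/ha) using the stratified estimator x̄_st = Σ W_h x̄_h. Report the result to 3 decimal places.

x̄_st ≈ 4.894

N = Σ N_h = 710. Stratum weights W_h = N_h/N.
x̄_st = (320·4.4 + 390·5.3) / 710 = 4.89437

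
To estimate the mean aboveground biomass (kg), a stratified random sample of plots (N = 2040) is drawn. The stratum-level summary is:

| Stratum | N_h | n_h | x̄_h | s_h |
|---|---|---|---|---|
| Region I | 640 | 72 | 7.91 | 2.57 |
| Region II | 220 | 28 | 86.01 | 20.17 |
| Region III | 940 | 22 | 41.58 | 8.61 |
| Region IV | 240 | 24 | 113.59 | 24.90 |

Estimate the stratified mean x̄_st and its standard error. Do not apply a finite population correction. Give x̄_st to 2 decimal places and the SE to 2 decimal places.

x̄_st = Σ W_h x̄_h = (640·7.91 + 220·86.01 + 940·41.58 + 240·113.59)/2040 = 44.28010
V̂(x̄_st) = Σ W_h² s_h²/n_h, with W_h = N_h/N and N = 2040:
  stratum Region I: (640/2040)²·2.57²/72 = 0.00902887
  stratum Region II: (220/2040)²·20.17²/28 = 0.168981
  stratum Region III: (940/2040)²·8.61²/22 = 0.71545
  stratum Region IV: (240/2040)²·24.90²/24 = 0.357561
V̂(x̄_st) = 1.25102
SE(x̄_st) = √1.25102 = 1.11849

x̄_st ≈ 44.28, SE ≈ 1.12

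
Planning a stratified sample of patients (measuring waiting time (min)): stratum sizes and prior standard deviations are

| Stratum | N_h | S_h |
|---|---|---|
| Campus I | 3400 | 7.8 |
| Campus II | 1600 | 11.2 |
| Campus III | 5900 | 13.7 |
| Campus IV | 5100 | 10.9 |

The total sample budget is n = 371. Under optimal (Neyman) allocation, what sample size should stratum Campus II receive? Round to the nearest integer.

Neyman allocation: n_h = n · N_h S_h / Σ N_i S_i, with n = 371.
  stratum Campus I: N_h·S_h = 3400·7.8 = 26520.00
  stratum Campus II: N_h·S_h = 1600·11.2 = 17920.00
  stratum Campus III: N_h·S_h = 5900·13.7 = 80830.00
  stratum Campus IV: N_h·S_h = 5100·10.9 = 55590.00
Σ N_h S_h = 180860.00
n for stratum Campus II = 371·17920.00/180860.00 = 36.759 → 37

37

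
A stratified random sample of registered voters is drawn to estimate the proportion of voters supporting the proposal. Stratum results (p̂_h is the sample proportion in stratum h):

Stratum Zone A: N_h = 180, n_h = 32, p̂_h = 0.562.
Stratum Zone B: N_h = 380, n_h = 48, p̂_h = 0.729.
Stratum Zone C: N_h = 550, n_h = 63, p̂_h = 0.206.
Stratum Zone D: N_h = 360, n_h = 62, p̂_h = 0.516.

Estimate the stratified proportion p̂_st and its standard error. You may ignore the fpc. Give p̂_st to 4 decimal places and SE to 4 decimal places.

N = 1470; stratum weights W_h = N_h/N.
p̂_st = Σ W_h p̂_h = (180·0.562 + 380·0.729 + 550·0.206 + 360·0.516)/1470 = 0.46071
V̂(p̂_st) = Σ W_h² p̂_h(1−p̂_h)/(n_h−1):
  stratum Zone A: (180/1470)²·0.562·0.438/31 = 0.000119058
  stratum Zone B: (380/1470)²·0.729·0.271/47 = 0.000280887
  stratum Zone C: (550/1470)²·0.206·0.794/62 = 0.000369306
  stratum Zone D: (360/1470)²·0.516·0.484/61 = 0.000245548
V̂(p̂_st) = 0.0010148; SE = √V̂ = 0.0318559

p̂_st ≈ 0.4607, SE ≈ 0.0319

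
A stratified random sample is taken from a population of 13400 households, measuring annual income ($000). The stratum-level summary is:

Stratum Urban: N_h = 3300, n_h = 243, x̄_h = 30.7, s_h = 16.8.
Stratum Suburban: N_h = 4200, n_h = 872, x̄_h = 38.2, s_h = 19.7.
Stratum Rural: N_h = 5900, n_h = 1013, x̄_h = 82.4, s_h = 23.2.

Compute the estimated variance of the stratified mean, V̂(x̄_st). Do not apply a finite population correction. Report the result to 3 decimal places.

V̂(x̄_st) = Σ W_h² s_h²/n_h, with W_h = N_h/N and N = 13400:
  stratum Urban: (3300/13400)²·16.8²/243 = 0.0704418
  stratum Suburban: (4200/13400)²·19.7²/872 = 0.0437225
  stratum Rural: (5900/13400)²·23.2²/1013 = 0.103006
V̂(x̄_st) = 0.21717

V̂(x̄_st) ≈ 0.217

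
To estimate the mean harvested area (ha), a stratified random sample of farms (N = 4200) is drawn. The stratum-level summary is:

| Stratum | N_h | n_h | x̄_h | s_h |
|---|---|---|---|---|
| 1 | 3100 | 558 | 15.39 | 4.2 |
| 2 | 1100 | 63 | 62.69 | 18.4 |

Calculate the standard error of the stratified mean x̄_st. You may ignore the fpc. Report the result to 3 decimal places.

V̂(x̄_st) = Σ W_h² s_h²/n_h, with W_h = N_h/N and N = 4200:
  stratum 1: (3100/4200)²·4.2²/558 = 0.0172222
  stratum 2: (1100/4200)²·18.4²/63 = 0.368623
V̂(x̄_st) = 0.385845
SE(x̄_st) = √0.385845 = 0.621164

SE(x̄_st) ≈ 0.621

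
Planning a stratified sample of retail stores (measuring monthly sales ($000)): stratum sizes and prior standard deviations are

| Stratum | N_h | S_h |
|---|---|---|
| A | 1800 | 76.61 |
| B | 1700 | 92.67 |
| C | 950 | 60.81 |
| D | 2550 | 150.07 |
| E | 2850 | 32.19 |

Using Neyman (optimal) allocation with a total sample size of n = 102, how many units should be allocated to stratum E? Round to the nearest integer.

11

Neyman allocation: n_h = n · N_h S_h / Σ N_i S_i, with n = 102.
  stratum A: N_h·S_h = 1800·76.61 = 137898.00
  stratum B: N_h·S_h = 1700·92.67 = 157539.00
  stratum C: N_h·S_h = 950·60.81 = 57769.50
  stratum D: N_h·S_h = 2550·150.07 = 382678.50
  stratum E: N_h·S_h = 2850·32.19 = 91741.50
Σ N_h S_h = 827626.50
n for stratum E = 102·91741.50/827626.50 = 11.307 → 11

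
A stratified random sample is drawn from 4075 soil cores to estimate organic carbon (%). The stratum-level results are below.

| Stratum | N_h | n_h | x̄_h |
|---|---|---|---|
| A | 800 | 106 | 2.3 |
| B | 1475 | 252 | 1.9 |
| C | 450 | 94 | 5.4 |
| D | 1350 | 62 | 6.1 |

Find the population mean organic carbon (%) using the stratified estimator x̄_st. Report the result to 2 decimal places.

N = Σ N_h = 4075. Stratum weights W_h = N_h/N.
x̄_st = (800·2.3 + 1475·1.9 + 450·5.4 + 1350·6.1) / 4075 = 3.7564

x̄_st ≈ 3.76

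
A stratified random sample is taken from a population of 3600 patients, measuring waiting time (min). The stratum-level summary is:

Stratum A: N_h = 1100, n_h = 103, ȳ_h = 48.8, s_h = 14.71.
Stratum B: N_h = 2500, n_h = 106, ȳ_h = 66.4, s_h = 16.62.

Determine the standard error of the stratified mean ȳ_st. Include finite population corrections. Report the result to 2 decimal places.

SE(ȳ_st) ≈ 1.18

V̂(ȳ_st) = Σ W_h² (1 − n_h/N_h) s_h²/n_h, with W_h = N_h/N and N = 3600:
  stratum A: (1100/3600)²·(1 − 103/1100)·14.71²/103 = 0.177775
  stratum B: (2500/3600)²·(1 − 106/2500)·16.62²/106 = 1.20341
V̂(ȳ_st) = 1.38119
SE(ȳ_st) = √1.38119 = 1.17524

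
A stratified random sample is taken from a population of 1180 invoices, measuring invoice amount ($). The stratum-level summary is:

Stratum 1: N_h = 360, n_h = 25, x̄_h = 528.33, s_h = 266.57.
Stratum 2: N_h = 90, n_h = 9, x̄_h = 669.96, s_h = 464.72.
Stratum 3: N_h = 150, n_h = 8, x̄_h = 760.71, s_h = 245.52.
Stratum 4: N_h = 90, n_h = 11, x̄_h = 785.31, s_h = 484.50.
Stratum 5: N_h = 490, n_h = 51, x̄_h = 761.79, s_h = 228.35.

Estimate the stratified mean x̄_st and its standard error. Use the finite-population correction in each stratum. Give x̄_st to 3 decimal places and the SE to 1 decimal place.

x̄_st ≈ 685.218, SE ≈ 27.5

x̄_st = Σ W_h x̄_h = (360·528.33 + 90·669.96 + 150·760.71 + 90·785.31 + 490·761.79)/1180 = 685.21754
V̂(x̄_st) = Σ W_h² (1 − n_h/N_h) s_h²/n_h, with W_h = N_h/N and N = 1180:
  stratum 1: (360/1180)²·(1 − 25/360)·266.57²/25 = 246.187
  stratum 2: (90/1180)²·(1 − 9/90)·464.72²/9 = 125.633
  stratum 3: (150/1180)²·(1 − 8/150)·245.52²/8 = 115.266
  stratum 4: (90/1180)²·(1 − 11/90)·484.50²/11 = 108.968
  stratum 5: (490/1180)²·(1 − 51/490)·228.35²/51 = 157.953
V̂(x̄_st) = 754.007
SE(x̄_st) = √754.007 = 27.4592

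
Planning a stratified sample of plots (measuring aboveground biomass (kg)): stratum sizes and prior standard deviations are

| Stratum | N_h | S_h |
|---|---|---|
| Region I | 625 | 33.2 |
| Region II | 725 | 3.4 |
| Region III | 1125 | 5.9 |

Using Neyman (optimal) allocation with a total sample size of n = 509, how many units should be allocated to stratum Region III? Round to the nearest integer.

113

Neyman allocation: n_h = n · N_h S_h / Σ N_i S_i, with n = 509.
  stratum Region I: N_h·S_h = 625·33.2 = 20750.00
  stratum Region II: N_h·S_h = 725·3.4 = 2465.00
  stratum Region III: N_h·S_h = 1125·5.9 = 6637.50
Σ N_h S_h = 29852.50
n for stratum Region III = 509·6637.50/29852.50 = 113.173 → 113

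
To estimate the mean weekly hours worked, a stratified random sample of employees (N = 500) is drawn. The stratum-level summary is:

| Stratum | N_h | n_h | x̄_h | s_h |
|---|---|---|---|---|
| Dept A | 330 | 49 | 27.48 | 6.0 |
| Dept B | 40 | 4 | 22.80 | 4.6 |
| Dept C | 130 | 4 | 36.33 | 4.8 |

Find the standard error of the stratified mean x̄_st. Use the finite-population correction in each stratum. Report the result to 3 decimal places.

V̂(x̄_st) = Σ W_h² (1 − n_h/N_h) s_h²/n_h, with W_h = N_h/N and N = 500:
  stratum Dept A: (330/500)²·(1 − 49/330)·6.0²/49 = 0.272513
  stratum Dept B: (40/500)²·(1 − 4/40)·4.6²/4 = 0.0304704
  stratum Dept C: (130/500)²·(1 − 4/130)·4.8²/4 = 0.377395
V̂(x̄_st) = 0.680378
SE(x̄_st) = √0.680378 = 0.82485

SE(x̄_st) ≈ 0.825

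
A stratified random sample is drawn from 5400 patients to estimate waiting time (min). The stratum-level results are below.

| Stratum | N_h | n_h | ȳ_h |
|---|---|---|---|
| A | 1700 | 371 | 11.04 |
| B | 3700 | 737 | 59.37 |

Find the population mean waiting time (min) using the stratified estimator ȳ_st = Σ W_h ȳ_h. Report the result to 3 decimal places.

ȳ_st ≈ 44.155

N = Σ N_h = 5400. Stratum weights W_h = N_h/N.
ȳ_st = (1700·11.04 + 3700·59.37) / 5400 = 44.15500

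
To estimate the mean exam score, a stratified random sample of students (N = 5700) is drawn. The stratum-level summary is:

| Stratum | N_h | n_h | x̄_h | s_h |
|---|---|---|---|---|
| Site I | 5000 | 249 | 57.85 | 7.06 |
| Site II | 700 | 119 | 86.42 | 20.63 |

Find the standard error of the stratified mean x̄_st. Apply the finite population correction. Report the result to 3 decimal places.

V̂(x̄_st) = Σ W_h² (1 − n_h/N_h) s_h²/n_h, with W_h = N_h/N and N = 5700:
  stratum Site I: (5000/5700)²·(1 − 249/5000)·7.06²/249 = 0.146358
  stratum Site II: (700/5700)²·(1 − 119/700)·20.63²/119 = 0.0447689
V̂(x̄_st) = 0.191126
SE(x̄_st) = √0.191126 = 0.43718

SE(x̄_st) ≈ 0.437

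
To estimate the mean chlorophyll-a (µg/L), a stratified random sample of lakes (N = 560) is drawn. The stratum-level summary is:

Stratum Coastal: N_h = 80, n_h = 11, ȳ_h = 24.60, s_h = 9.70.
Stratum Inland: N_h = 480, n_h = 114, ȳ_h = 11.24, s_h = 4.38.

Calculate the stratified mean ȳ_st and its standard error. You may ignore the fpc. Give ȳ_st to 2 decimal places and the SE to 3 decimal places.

ȳ_st ≈ 13.15, SE ≈ 0.546

ȳ_st = Σ W_h ȳ_h = (80·24.60 + 480·11.24)/560 = 13.14857
V̂(ȳ_st) = Σ W_h² s_h²/n_h, with W_h = N_h/N and N = 560:
  stratum Coastal: (80/560)²·9.70²/11 = 0.174564
  stratum Inland: (480/560)²·4.38²/114 = 0.123637
V̂(ȳ_st) = 0.298201
SE(ȳ_st) = √0.298201 = 0.546078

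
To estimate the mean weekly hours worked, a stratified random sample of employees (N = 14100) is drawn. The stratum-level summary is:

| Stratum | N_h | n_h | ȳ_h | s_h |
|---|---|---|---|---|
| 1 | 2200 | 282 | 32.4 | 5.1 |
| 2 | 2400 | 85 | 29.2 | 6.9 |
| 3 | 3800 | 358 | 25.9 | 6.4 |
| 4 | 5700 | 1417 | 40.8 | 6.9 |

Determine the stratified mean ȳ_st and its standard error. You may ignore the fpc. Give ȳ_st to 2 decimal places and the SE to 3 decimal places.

ȳ_st = Σ W_h ȳ_h = (2200·32.4 + 2400·29.2 + 3800·25.9 + 5700·40.8)/14100 = 33.49929
V̂(ȳ_st) = Σ W_h² s_h²/n_h, with W_h = N_h/N and N = 14100:
  stratum 1: (2200/14100)²·5.1²/282 = 0.00224542
  stratum 2: (2400/14100)²·6.9²/85 = 0.0162279
  stratum 3: (3800/14100)²·6.4²/358 = 0.00831009
  stratum 4: (5700/14100)²·6.9²/1417 = 0.00549085
V̂(ȳ_st) = 0.0322743
SE(ȳ_st) = √0.0322743 = 0.179651

ȳ_st ≈ 33.50, SE ≈ 0.180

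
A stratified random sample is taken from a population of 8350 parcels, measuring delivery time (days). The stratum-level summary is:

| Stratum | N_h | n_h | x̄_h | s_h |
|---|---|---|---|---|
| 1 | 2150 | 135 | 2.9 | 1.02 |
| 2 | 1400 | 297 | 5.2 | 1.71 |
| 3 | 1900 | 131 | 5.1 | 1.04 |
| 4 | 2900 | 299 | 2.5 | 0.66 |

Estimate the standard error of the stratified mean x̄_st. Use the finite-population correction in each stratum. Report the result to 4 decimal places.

V̂(x̄_st) = Σ W_h² (1 − n_h/N_h) s_h²/n_h, with W_h = N_h/N and N = 8350:
  stratum 1: (2150/8350)²·(1 − 135/2150)·1.02²/135 = 0.000478858
  stratum 2: (1400/8350)²·(1 − 297/1400)·1.71²/297 = 0.000218055
  stratum 3: (1900/8350)²·(1 − 131/1900)·1.04²/131 = 0.000398019
  stratum 4: (2900/8350)²·(1 − 299/2900)·0.66²/299 = 0.000157609
V̂(x̄_st) = 0.00125254
SE(x̄_st) = √0.00125254 = 0.0353913

SE(x̄_st) ≈ 0.0354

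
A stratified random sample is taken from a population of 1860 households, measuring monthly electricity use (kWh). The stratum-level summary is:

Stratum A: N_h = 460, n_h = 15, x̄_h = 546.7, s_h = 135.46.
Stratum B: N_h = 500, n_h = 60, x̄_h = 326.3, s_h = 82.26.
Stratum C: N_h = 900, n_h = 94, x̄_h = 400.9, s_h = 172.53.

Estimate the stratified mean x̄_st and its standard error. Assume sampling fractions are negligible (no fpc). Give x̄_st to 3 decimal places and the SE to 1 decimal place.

x̄_st = Σ W_h x̄_h = (460·546.7 + 500·326.3 + 900·400.9)/1860 = 416.90430
V̂(x̄_st) = Σ W_h² s_h²/n_h, with W_h = N_h/N and N = 1860:
  stratum A: (460/1860)²·135.46²/15 = 74.8205
  stratum B: (500/1860)²·82.26²/60 = 8.14967
  stratum C: (900/1860)²·172.53²/94 = 74.1414
V̂(x̄_st) = 157.112
SE(x̄_st) = √157.112 = 12.5344

x̄_st ≈ 416.904, SE ≈ 12.5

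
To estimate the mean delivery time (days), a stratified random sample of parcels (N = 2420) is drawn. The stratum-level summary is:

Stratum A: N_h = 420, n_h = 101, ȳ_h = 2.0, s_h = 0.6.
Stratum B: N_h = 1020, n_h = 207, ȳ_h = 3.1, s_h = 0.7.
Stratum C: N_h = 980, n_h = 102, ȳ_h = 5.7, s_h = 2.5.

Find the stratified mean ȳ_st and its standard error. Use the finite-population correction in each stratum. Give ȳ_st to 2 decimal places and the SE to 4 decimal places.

ȳ_st ≈ 3.96, SE ≈ 0.0971

ȳ_st = Σ W_h ȳ_h = (420·2.0 + 1020·3.1 + 980·5.7)/2420 = 3.96198
V̂(ȳ_st) = Σ W_h² (1 − n_h/N_h) s_h²/n_h, with W_h = N_h/N and N = 2420:
  stratum A: (420/2420)²·(1 − 101/420)·0.6²/101 = 8.15437e-05
  stratum B: (1020/2420)²·(1 − 207/1020)·0.7²/207 = 0.000335186
  stratum C: (980/2420)²·(1 − 102/980)·2.5²/102 = 0.00900264
V̂(ȳ_st) = 0.00941937
SE(ȳ_st) = √0.00941937 = 0.0970534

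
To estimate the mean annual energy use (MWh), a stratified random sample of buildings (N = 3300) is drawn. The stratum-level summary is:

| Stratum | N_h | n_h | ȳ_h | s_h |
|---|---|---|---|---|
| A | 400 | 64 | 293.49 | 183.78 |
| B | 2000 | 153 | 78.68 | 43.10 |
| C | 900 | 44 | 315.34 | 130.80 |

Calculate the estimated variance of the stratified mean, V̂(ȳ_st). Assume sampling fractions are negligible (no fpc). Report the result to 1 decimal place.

V̂(ȳ_st) = Σ W_h² s_h²/n_h, with W_h = N_h/N and N = 3300:
  stratum A: (400/3300)²·183.78²/64 = 7.75369
  stratum B: (2000/3300)²·43.10²/153 = 4.45959
  stratum C: (900/3300)²·130.80²/44 = 28.9214
V̂(ȳ_st) = 41.1347

V̂(ȳ_st) ≈ 41.1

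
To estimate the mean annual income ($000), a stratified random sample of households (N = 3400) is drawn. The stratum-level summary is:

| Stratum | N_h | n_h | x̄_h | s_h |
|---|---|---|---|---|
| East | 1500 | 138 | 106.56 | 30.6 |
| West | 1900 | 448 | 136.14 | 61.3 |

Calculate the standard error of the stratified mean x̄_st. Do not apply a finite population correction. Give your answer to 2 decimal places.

SE(x̄_st) ≈ 1.98

V̂(x̄_st) = Σ W_h² s_h²/n_h, with W_h = N_h/N and N = 3400:
  stratum East: (1500/3400)²·30.6²/138 = 1.32065
  stratum West: (1900/3400)²·61.3²/448 = 2.61934
V̂(x̄_st) = 3.93999
SE(x̄_st) = √3.93999 = 1.98494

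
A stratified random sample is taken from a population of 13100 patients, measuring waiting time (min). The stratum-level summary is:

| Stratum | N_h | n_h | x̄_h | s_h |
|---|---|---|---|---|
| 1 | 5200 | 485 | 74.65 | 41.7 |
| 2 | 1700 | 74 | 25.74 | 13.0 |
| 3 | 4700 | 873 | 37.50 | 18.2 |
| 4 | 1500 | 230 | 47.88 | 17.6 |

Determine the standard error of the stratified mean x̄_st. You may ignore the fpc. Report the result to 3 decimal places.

V̂(x̄_st) = Σ W_h² s_h²/n_h, with W_h = N_h/N and N = 13100:
  stratum 1: (5200/13100)²·41.7²/485 = 0.56493
  stratum 2: (1700/13100)²·13.0²/74 = 0.0384601
  stratum 3: (4700/13100)²·18.2²/873 = 0.0488407
  stratum 4: (1500/13100)²·17.6²/230 = 0.0176578
V̂(x̄_st) = 0.669888
SE(x̄_st) = √0.669888 = 0.818467

SE(x̄_st) ≈ 0.818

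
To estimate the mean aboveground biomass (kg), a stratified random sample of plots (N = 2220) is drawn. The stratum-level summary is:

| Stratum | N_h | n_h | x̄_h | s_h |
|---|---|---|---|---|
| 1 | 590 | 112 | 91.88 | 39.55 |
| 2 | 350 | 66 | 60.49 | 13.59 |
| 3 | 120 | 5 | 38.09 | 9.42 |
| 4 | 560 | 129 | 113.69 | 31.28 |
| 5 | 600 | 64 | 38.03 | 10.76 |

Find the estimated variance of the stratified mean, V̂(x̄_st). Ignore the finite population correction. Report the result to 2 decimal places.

V̂(x̄_st) ≈ 1.72

V̂(x̄_st) = Σ W_h² s_h²/n_h, with W_h = N_h/N and N = 2220:
  stratum 1: (590/2220)²·39.55²/112 = 0.986445
  stratum 2: (350/2220)²·13.59²/66 = 0.0695545
  stratum 3: (120/2220)²·9.42²/5 = 0.0518547
  stratum 4: (560/2220)²·31.28²/129 = 0.48263
  stratum 5: (600/2220)²·10.76²/64 = 0.132142
V̂(x̄_st) = 1.72263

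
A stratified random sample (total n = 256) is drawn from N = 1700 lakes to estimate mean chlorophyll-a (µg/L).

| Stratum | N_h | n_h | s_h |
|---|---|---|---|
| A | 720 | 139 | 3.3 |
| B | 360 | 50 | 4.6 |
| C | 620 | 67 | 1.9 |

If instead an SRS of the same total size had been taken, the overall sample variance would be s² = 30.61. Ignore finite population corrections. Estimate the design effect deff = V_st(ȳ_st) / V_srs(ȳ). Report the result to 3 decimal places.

V̂(ȳ_st) = Σ W_h² s_h²/n_h, with W_h = N_h/N and N = 1700:
  stratum A: (720/1700)²·3.3²/139 = 0.0140534
  stratum B: (360/1700)²·4.6²/50 = 0.0189781
  stratum C: (620/1700)²·1.9²/67 = 0.00716668
V_st = 0.0401981
V_srs = s²/n = 30.61/256 = 0.11957
deff = V_st / V_srs = 0.0401981/0.11957 = 0.3362

deff ≈ 0.336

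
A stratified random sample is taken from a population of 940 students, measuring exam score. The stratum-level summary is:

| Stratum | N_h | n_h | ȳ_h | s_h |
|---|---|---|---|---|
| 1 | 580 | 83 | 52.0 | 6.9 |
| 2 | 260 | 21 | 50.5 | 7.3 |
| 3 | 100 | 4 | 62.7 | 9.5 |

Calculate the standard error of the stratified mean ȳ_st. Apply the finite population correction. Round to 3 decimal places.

SE(ȳ_st) ≈ 0.781

V̂(ȳ_st) = Σ W_h² (1 − n_h/N_h) s_h²/n_h, with W_h = N_h/N and N = 940:
  stratum 1: (580/940)²·(1 − 83/580)·6.9²/83 = 0.187132
  stratum 2: (260/940)²·(1 − 21/260)·7.3²/21 = 0.17846
  stratum 3: (100/940)²·(1 − 4/100)·9.5²/4 = 0.245134
V̂(ȳ_st) = 0.610726
SE(ȳ_st) = √0.610726 = 0.78149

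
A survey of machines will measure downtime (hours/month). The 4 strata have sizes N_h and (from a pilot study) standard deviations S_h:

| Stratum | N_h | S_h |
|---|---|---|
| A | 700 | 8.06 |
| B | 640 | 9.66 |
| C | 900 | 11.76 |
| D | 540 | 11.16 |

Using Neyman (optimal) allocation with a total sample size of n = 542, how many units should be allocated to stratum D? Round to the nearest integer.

115

Neyman allocation: n_h = n · N_h S_h / Σ N_i S_i, with n = 542.
  stratum A: N_h·S_h = 700·8.06 = 5642.00
  stratum B: N_h·S_h = 640·9.66 = 6182.40
  stratum C: N_h·S_h = 900·11.76 = 10584.00
  stratum D: N_h·S_h = 540·11.16 = 6026.40
Σ N_h S_h = 28434.80
n for stratum D = 542·6026.40/28434.80 = 114.870 → 115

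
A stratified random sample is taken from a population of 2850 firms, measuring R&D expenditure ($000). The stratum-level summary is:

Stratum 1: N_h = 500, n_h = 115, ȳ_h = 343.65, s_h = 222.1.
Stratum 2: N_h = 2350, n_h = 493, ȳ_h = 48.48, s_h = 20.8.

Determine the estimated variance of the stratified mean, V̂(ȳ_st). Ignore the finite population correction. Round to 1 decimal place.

V̂(ȳ_st) = Σ W_h² s_h²/n_h, with W_h = N_h/N and N = 2850:
  stratum 1: (500/2850)²·222.1²/115 = 13.2023
  stratum 2: (2350/2850)²·20.8²/493 = 0.596658
V̂(ȳ_st) = 13.799

V̂(ȳ_st) ≈ 13.8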